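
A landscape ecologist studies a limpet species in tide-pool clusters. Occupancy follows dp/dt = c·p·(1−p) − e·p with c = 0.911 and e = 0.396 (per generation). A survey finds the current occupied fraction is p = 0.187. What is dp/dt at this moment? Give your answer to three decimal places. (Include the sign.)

Colonization term: c·p·(1−p) = 0.911×0.187×0.8130 = 0.13850.
Extinction term: e·p = 0.07405.
dp/dt = 0.13850 − 0.07405 = 0.06445.

0.064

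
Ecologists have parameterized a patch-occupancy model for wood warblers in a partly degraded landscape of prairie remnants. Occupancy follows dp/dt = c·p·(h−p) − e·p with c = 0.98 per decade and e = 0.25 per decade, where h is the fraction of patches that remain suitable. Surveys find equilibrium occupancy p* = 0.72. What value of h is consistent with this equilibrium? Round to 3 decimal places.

0.975

At equilibrium c(h−p*) = e, so h = p* + e/c.
h = 0.72 + 0.25/0.98 = 0.72 + 0.2551 = 0.9751.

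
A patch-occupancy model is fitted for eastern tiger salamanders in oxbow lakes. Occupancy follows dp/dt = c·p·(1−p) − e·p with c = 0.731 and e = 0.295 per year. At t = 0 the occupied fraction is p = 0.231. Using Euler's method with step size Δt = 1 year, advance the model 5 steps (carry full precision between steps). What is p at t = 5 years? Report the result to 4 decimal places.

Update rule: p ← p + [c·p·(1−p) − e·p]·Δt with Δt = 1.
t = 1: p = 0.23100 + (+0.06171) = 0.29271
t = 2: p = 0.29271 + (+0.06499) = 0.35770
t = 3: p = 0.35770 + (+0.06243) = 0.42013
t = 4: p = 0.42013 + (+0.05415) = 0.47427
t = 5: p = 0.47427 + (+0.04236) = 0.51663

0.5166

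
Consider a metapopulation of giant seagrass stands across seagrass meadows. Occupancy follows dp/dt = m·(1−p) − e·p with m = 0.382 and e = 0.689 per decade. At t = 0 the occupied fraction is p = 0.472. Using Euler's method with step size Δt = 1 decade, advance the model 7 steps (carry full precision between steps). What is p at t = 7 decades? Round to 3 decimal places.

Update rule: p ← p + [m·(1−p) − e·p]·Δt with Δt = 1.
p: 0.47200 → 0.34849  (Δp = -0.12351)
p: 0.34849 → 0.35726  (Δp = +0.00877)
p: 0.35726 → 0.35663  (Δp = -0.00062)
p: 0.35663 → 0.35668  (Δp = +0.00004)
p: 0.35668 → 0.35668  (Δp = -0.00000)
p: 0.35668 → 0.35668  (Δp = +0.00000)
p: 0.35668 → 0.35668  (Δp = -0.00000)

0.357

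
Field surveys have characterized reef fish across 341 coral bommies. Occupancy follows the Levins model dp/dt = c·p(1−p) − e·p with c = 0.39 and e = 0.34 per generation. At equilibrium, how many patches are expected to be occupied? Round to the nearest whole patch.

p* = 1 − e/c = 1 − 0.34/0.39 = 0.1282.
Expected occupied patches = N × p* = 341 × 0.1282 = 43.72 ≈ 44.

44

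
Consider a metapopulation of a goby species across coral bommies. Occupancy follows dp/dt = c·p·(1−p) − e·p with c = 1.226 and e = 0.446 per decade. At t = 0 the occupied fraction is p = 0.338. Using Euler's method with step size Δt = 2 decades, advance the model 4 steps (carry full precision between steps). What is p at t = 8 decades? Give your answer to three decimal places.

Update rule: p ← p + [c·p·(1−p) − e·p]·Δt with Δt = 2.
t = 2: p = 0.33800 + (+0.24715) = 0.58515
t = 4: p = 0.58515 + (+0.07326) = 0.65842
t = 6: p = 0.65842 + (-0.03584) = 0.62257
t = 8: p = 0.62257 + (+0.02082) = 0.64340

0.643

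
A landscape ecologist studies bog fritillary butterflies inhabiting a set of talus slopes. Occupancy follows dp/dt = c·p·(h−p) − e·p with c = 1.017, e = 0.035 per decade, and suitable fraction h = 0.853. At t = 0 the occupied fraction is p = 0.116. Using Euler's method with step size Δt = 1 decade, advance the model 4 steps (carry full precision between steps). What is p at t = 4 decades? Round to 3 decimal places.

Update rule: p ← p + [c·p·(h−p) − e·p]·Δt with Δt = 1.
step 1: Δp = +0.08289, p = 0.19889
step 2: Δp = +0.12534, p = 0.32423
step 3: Δp = +0.16301, p = 0.48724
step 4: Δp = +0.16419, p = 0.65143

0.651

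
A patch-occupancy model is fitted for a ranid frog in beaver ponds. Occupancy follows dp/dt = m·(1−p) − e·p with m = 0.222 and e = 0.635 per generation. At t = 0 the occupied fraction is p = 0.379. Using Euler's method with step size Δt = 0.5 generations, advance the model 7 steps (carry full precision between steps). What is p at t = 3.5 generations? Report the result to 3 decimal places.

0.261

Update rule: p ← p + [m·(1−p) − e·p]·Δt with Δt = 0.5.
step 1: Δp = -0.05140, p = 0.32760
step 2: Δp = -0.02938, p = 0.29822
step 3: Δp = -0.01679, p = 0.28143
step 4: Δp = -0.00959, p = 0.27184
step 5: Δp = -0.00548, p = 0.26636
step 6: Δp = -0.00313, p = 0.26322
step 7: Δp = -0.00179, p = 0.26143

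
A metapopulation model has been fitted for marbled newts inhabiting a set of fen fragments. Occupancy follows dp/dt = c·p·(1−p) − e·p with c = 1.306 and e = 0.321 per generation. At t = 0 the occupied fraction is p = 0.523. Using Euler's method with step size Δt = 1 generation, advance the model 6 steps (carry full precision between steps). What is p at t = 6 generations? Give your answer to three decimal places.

Update rule: p ← p + [c·p·(1−p) − e·p]·Δt with Δt = 1.
step 1: Δp = +0.15793, p = 0.68093
step 2: Δp = +0.06517, p = 0.74610
step 3: Δp = +0.00791, p = 0.75400
step 4: Δp = +0.00020, p = 0.75421
step 5: Δp = +0.00000, p = 0.75421
step 6: Δp = +0.00000, p = 0.75421

0.754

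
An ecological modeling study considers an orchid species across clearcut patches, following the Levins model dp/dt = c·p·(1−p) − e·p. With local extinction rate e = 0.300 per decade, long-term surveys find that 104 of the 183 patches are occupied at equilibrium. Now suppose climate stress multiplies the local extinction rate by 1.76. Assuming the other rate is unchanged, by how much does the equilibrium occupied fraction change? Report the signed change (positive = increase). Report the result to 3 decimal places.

Observed p* = 104/183 = 0.56831.
Balance c(1−p*) = e gives c = e/(1 − 0.56831) = 0.300/0.43169 = 0.69494.
New p* = 1 − e/c = 1 − 0.52800/0.69494 = 0.24022.
Δp* = 0.24022 − 0.56831 = -0.32809.

-0.328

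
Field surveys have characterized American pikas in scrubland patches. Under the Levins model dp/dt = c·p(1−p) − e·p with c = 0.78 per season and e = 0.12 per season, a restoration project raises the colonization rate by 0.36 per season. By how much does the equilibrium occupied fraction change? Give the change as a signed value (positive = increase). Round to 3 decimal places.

Before: p* = 1 − 0.12/0.78 = 0.8462.
After the change, c = 1.14, e = 0.12, so p* = 1 − 0.12/1.14 = 0.8947.
Δp* = 0.8947 − 0.8462 = +0.0486.

0.049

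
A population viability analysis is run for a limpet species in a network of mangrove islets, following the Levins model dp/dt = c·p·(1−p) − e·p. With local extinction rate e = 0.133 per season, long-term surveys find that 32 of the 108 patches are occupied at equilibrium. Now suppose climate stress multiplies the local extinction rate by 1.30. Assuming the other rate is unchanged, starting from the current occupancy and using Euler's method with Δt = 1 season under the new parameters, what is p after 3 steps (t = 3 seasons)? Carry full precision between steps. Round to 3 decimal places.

Observed p* = 32/108 = 0.29630.
Balance c(1−p*) = e gives c = e/(1 − 0.29630) = 0.133/0.70370 = 0.18900.
Starting from p₀ = 0.29630; update p ← p + (dp/dt)·Δt with the new parameters.
t = 1: p = 0.29630 + (-0.01182) = 0.28447
t = 2: p = 0.28447 + (-0.01071) = 0.27376
t = 3: p = 0.27376 + (-0.00976) = 0.26400

0.264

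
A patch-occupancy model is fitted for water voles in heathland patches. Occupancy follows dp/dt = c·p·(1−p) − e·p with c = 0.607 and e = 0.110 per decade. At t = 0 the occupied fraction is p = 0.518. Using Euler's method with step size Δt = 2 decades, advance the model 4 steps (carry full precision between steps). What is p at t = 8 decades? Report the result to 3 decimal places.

Update rule: p ← p + [c·p·(1−p) − e·p]·Δt with Δt = 2.
p: 0.51800 → 0.70715  (Δp = +0.18915)
p: 0.70715 → 0.80298  (Δp = +0.09584)
p: 0.80298 → 0.81838  (Δp = +0.01540)
p: 0.81838 → 0.81878  (Δp = +0.00040)

0.819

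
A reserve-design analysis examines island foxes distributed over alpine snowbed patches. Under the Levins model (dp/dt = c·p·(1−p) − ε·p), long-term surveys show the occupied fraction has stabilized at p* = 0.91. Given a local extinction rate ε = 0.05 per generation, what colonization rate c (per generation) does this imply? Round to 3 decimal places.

At equilibrium c(1−p*) = ε, so c = ε/(1−p*).
c = 0.05/(1 − 0.91) = 0.05/0.0900 = 0.5556.

0.556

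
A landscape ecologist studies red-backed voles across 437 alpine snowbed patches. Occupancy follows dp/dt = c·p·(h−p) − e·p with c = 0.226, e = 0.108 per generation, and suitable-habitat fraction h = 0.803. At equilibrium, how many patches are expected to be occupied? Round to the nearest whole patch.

142

p* = h − e/c = 0.803 − 0.4779 = 0.3251.
Expected occupied patches = N × p* = 437 × 0.3251 = 142.08 ≈ 142.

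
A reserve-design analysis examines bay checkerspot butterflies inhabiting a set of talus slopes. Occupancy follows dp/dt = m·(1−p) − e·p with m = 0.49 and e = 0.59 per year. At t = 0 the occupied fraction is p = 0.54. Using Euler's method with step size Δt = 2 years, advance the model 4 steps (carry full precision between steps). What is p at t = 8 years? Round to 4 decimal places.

0.6100

Update rule: p ← p + [m·(1−p) − e·p]·Δt with Δt = 2.
p: 0.54000 → 0.35360  (Δp = -0.18640)
p: 0.35360 → 0.56982  (Δp = +0.21622)
p: 0.56982 → 0.31900  (Δp = -0.25082)
p: 0.31900 → 0.60996  (Δp = +0.29095)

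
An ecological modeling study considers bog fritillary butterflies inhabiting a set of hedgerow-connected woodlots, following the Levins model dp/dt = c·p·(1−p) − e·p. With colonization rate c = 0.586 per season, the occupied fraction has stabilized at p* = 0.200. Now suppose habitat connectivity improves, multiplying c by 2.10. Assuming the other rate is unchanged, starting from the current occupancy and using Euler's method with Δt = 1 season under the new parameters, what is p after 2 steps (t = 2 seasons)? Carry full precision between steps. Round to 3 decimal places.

0.421

Balance c(1−p*) = e gives e = 0.586×(1 − 0.20000) = 0.46880.
Starting from p₀ = 0.20000; update p ← p + (dp/dt)·Δt with the new parameters.
  1  |  dp/dt·Δt = +0.103136  |  p_1 = 0.303136
  2  |  dp/dt·Δt = +0.117847  |  p_2 = 0.420983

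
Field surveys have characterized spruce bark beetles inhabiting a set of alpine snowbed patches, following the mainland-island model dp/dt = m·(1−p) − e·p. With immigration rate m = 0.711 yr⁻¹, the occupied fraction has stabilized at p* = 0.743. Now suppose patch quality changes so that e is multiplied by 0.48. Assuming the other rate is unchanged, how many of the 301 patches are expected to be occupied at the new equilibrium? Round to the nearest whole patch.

Balance m(1−p*) = e·p* gives e = m(1−p*)/p* = 0.711×0.25700/0.74300 = 0.24593.
New p* = m/(m+e) = 0.71100/(0.71100+0.11805) = 0.85761.
Expected occupied = 301 × 0.85761 = 258.14 ≈ 258.

258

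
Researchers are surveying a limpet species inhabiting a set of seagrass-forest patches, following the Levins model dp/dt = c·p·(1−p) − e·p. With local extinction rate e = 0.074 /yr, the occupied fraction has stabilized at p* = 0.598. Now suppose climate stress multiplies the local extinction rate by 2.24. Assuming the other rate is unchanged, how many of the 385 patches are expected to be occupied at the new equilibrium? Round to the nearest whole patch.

38

Balance c(1−p*) = e gives c = e/(1 − 0.59800) = 0.074/0.40200 = 0.18408.
New p* = 1 − e/c = 1 − 0.16576/0.18408 = 0.09952.
Expected occupied = 385 × 0.09952 = 38.32 ≈ 38.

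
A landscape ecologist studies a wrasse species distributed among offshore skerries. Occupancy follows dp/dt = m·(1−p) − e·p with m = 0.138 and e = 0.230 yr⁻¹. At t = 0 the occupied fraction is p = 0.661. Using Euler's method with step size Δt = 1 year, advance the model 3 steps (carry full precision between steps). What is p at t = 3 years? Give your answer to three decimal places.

0.447

Update rule: p ← p + [m·(1−p) − e·p]·Δt with Δt = 1.
step 1: Δp = -0.10525, p = 0.55575
step 2: Δp = -0.06652, p = 0.48924
step 3: Δp = -0.04204, p = 0.44720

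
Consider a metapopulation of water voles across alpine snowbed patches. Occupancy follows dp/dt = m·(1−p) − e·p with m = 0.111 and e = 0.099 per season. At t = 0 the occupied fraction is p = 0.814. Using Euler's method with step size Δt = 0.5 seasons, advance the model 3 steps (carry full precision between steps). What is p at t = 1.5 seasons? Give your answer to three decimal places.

Update rule: p ← p + [m·(1−p) − e·p]·Δt with Δt = 0.5.
p: 0.81400 → 0.78403  (Δp = -0.02997)
p: 0.78403 → 0.75721  (Δp = -0.02682)
p: 0.75721 → 0.73320  (Δp = -0.02401)

0.733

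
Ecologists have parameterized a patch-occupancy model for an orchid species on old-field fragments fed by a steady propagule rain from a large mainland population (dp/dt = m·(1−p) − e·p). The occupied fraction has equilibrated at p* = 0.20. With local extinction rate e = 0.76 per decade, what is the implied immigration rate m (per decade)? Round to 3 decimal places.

0.190

At equilibrium m(1−p*) = e·p*, so m = e·p*/(1−p*).
m = 0.76 × 0.20 / 0.8000 = 0.1520/0.8000 = 0.1900.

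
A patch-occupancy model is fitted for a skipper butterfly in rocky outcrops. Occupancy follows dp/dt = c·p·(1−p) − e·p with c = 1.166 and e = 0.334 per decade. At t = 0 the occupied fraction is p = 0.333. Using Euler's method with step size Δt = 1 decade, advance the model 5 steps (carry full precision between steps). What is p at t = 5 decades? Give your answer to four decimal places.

0.7125

Update rule: p ← p + [c·p·(1−p) − e·p]·Δt with Δt = 1.
  1  |  dp/dt·Δt = +0.147759  |  p_1 = 0.480759
  2  |  dp/dt·Δt = +0.130495  |  p_2 = 0.611254
  3  |  dp/dt·Δt = +0.072909  |  p_3 = 0.684163
  4  |  dp/dt·Δt = +0.023443  |  p_4 = 0.707607
  5  |  dp/dt·Δt = +0.004904  |  p_5 = 0.712511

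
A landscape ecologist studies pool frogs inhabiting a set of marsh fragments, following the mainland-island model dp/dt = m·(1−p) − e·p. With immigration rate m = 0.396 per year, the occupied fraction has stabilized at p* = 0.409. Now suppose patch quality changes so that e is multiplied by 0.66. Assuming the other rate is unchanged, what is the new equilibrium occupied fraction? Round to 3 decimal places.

Balance m(1−p*) = e·p* gives e = m(1−p*)/p* = 0.396×0.59100/0.40900 = 0.57222.
New p* = m/(m+e) = 0.39600/(0.39600+0.37767) = 0.51185.

0.512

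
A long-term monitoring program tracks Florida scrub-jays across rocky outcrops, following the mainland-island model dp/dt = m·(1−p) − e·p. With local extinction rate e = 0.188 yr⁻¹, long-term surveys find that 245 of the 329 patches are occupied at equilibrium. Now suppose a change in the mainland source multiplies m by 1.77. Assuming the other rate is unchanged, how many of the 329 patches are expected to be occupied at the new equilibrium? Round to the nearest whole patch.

276

Observed p* = 245/329 = 0.74468.
Balance m(1−p*) = e·p* gives m = e·p*/(1−p*) = 0.188×0.74468/0.25532 = 0.54833.
New p* = m/(m+e) = 0.97054/(0.97054+0.18800) = 0.83773.
Expected occupied = 329 × 0.83773 = 275.61 ≈ 276.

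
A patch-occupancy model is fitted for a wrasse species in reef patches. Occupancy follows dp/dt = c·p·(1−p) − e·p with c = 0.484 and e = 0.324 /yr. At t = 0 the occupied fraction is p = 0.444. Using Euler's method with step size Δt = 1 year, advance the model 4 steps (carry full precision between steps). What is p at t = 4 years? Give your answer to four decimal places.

0.3770

Update rule: p ← p + [c·p·(1−p) − e·p]·Δt with Δt = 1.
p: 0.44400 → 0.41963  (Δp = -0.02437)
p: 0.41963 → 0.40154  (Δp = -0.01809)
p: 0.40154 → 0.38775  (Δp = -0.01379)
p: 0.38775 → 0.37702  (Δp = -0.01073)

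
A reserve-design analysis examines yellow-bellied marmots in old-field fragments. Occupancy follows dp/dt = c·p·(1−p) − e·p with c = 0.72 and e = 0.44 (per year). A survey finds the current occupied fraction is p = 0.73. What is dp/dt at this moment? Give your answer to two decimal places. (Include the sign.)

Colonization term: c·p·(1−p) = 0.72×0.73×0.2700 = 0.14191.
Extinction term: e·p = 0.32120.
dp/dt = 0.14191 − 0.32120 = -0.17929.

-0.18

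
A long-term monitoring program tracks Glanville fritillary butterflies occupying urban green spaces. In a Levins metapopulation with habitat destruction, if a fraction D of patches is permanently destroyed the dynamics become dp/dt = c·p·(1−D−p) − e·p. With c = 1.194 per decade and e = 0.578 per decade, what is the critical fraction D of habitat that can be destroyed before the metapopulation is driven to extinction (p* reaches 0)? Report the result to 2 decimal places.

The nontrivial equilibrium is p* = (1−D) − e/c; extinction occurs when this hits zero.
So D_crit = 1 − e/c = 1 − 0.578/1.194 = 1 − 0.4841 = 0.5159.
This equals the undisturbed p*, a classic result of Lande's extension.

0.52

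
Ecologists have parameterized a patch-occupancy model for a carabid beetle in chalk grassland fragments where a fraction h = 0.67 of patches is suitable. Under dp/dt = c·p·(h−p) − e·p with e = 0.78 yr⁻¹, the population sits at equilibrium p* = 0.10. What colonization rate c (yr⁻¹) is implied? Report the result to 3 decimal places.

1.368

At equilibrium c(h−p*) = e, so c = e/(h−p*).
c = 0.78/(0.67 − 0.10) = 0.78/0.5700 = 1.3684.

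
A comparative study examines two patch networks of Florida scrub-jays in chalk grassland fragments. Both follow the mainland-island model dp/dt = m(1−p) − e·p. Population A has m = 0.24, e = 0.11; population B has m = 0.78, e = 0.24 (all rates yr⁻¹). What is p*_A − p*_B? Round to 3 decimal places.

-0.079

A: p*_A = m/(m+e) = 0.24/0.3500 = 0.6857.
B: p*_B = 0.78/1.0200 = 0.7647.
p*_A − p*_B = 0.6857 − 0.7647 = -0.0790.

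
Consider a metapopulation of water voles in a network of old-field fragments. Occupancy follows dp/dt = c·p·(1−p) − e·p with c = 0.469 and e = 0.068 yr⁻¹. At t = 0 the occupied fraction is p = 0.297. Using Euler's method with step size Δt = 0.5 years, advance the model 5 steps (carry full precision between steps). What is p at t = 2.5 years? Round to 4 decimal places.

0.5044

Update rule: p ← p + [c·p·(1−p) − e·p]·Δt with Δt = 0.5.
p: 0.29700 → 0.33586  (Δp = +0.03886)
p: 0.33586 → 0.37675  (Δp = +0.04089)
p: 0.37675 → 0.41900  (Δp = +0.04225)
p: 0.41900 → 0.46185  (Δp = +0.04284)
p: 0.46185 → 0.50443  (Δp = +0.04258)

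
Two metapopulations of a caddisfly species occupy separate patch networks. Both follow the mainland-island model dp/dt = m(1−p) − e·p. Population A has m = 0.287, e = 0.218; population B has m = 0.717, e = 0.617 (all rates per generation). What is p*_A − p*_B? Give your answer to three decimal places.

A: p*_A = m/(m+e) = 0.287/0.5050 = 0.5683.
B: p*_B = 0.717/1.3340 = 0.5375.
p*_A − p*_B = 0.5683 − 0.5375 = 0.0308.

0.031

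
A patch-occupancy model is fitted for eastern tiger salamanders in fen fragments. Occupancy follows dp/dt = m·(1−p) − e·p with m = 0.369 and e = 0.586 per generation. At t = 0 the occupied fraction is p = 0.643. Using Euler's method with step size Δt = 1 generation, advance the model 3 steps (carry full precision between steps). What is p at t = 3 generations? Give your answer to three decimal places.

0.386

Update rule: p ← p + [m·(1−p) − e·p]·Δt with Δt = 1.
  1  |  dp/dt·Δt = -0.245065  |  p_1 = 0.397935
  2  |  dp/dt·Δt = -0.011028  |  p_2 = 0.386907
  3  |  dp/dt·Δt = -0.000496  |  p_3 = 0.386411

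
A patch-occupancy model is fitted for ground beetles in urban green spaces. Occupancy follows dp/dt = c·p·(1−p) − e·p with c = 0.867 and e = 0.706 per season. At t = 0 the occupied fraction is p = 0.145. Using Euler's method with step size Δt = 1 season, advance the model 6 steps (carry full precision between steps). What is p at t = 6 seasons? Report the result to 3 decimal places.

Update rule: p ← p + [c·p·(1−p) − e·p]·Δt with Δt = 1.
step 1: Δp = +0.00512, p = 0.15012
step 2: Δp = +0.00463, p = 0.15475
step 3: Δp = +0.00415, p = 0.15890
step 4: Δp = +0.00369, p = 0.16259
step 5: Δp = +0.00326, p = 0.16585
step 6: Δp = +0.00285, p = 0.16870

0.169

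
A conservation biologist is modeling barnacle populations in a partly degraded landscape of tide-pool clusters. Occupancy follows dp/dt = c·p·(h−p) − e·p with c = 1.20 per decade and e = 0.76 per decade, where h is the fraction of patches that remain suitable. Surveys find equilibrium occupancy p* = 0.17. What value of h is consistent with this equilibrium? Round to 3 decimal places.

0.803

At equilibrium c(h−p*) = e, so h = p* + e/c.
h = 0.17 + 0.76/1.20 = 0.17 + 0.6333 = 0.8033.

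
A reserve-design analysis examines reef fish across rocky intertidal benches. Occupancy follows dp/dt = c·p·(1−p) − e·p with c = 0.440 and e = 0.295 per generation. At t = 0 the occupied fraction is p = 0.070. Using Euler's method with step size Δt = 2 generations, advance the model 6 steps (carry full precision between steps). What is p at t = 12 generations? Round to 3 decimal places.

0.195

Update rule: p ← p + [c·p·(1−p) − e·p]·Δt with Δt = 2.
  1  |  dp/dt·Δt = +0.015988  |  p_1 = 0.085988
  2  |  dp/dt·Δt = +0.018430  |  p_2 = 0.104418
  3  |  dp/dt·Δt = +0.020686  |  p_3 = 0.125104
  4  |  dp/dt·Δt = +0.022507  |  p_4 = 0.147612
  5  |  dp/dt·Δt = +0.023633  |  p_5 = 0.171244
  6  |  dp/dt·Δt = +0.023855  |  p_6 = 0.195100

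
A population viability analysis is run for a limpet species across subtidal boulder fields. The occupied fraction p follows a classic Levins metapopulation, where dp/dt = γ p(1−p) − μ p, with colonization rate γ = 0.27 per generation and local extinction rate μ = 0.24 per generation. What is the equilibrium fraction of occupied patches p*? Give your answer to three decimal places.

At equilibrium, colonization balances extinction: γ·p*·(1−p*) = μ·p*.
So p* = 1 − μ/γ = 1 − 0.24/0.27 = 1 − 0.8889 = 0.1111.

0.111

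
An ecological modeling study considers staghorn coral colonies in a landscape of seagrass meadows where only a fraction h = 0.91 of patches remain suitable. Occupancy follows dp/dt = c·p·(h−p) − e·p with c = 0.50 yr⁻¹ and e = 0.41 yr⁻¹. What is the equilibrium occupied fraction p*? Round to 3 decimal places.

Setting dp/dt = 0 and dividing by p* gives c·(h−p*) = e.
So p* = h − e/c = 0.91 − 0.41/0.50 = 0.91 − 0.8200 = 0.0900.

0.090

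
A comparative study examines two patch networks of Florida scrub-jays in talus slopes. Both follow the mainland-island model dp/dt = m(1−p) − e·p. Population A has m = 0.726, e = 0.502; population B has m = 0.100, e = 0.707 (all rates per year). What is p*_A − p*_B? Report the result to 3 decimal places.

0.467

A: p*_A = m/(m+e) = 0.726/1.2280 = 0.5912.
B: p*_B = 0.100/0.8070 = 0.1239.
p*_A − p*_B = 0.5912 − 0.1239 = 0.4673.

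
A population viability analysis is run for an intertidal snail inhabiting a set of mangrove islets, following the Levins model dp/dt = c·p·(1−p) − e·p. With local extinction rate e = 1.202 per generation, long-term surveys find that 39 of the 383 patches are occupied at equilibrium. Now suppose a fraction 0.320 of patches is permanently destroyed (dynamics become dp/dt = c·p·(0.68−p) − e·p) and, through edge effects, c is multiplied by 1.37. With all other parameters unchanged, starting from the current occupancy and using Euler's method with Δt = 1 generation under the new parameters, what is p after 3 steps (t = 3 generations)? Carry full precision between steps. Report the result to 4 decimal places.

Observed p* = 39/383 = 0.10183.
Balance c(1−p*) = e gives c = e/(1 − 0.10183) = 1.202/0.89817 = 1.33827.
Starting from p₀ = 0.10183; update p ← p + (dp/dt)·Δt with the new parameters.
t = 1: p = 0.10183 + (-0.01446) = 0.08737
t = 2: p = 0.08737 + (-0.01009) = 0.07728
t = 3: p = 0.07728 + (-0.00749) = 0.06979

0.0698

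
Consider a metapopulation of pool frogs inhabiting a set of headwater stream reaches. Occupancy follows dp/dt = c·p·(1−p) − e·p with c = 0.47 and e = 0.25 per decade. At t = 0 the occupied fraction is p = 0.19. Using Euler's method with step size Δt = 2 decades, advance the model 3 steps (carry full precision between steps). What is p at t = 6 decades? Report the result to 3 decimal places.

Update rule: p ← p + [c·p·(1−p) − e·p]·Δt with Δt = 2.
step 1: Δp = +0.04967, p = 0.23967
step 2: Δp = +0.05146, p = 0.29113
step 3: Δp = +0.04843, p = 0.33955

0.340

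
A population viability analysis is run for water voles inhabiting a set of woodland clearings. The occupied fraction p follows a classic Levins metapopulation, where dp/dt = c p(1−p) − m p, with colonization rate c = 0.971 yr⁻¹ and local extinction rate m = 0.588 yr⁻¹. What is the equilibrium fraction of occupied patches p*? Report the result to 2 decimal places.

0.39

At equilibrium, colonization balances extinction: c·p*·(1−p*) = m·p*.
So p* = 1 − m/c = 1 − 0.588/0.971 = 1 − 0.6056 = 0.3944.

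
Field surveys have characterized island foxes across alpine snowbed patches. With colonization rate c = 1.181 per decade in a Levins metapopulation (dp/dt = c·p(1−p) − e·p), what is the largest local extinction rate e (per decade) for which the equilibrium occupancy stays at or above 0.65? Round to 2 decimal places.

0.41

1 − e/c ≥ 0.65 ⇒ e ≤ c(1 − 0.65) = 1.181 × 0.3500.
e_max = 0.4133.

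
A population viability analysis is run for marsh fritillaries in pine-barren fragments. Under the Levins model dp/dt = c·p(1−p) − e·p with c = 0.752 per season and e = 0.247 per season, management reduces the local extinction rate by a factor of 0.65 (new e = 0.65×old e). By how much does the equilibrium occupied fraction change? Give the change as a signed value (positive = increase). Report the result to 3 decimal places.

Before: p* = 1 − 0.247/0.752 = 0.6715.
After the change, c = 0.752, e = 0.16055, so p* = 1 − 0.16055/0.752 = 0.7865.
Δp* = 0.7865 − 0.6715 = +0.1150.

0.115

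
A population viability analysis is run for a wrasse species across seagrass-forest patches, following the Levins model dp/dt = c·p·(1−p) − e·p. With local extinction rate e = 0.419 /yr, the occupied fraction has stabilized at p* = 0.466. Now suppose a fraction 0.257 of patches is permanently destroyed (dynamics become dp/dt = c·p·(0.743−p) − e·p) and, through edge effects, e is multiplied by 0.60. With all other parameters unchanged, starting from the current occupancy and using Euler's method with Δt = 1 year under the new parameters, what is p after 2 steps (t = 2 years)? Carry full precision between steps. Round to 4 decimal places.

0.4404

Balance c(1−p*) = e gives c = e/(1 − 0.46600) = 0.419/0.53400 = 0.78464.
Starting from p₀ = 0.46600; update p ← p + (dp/dt)·Δt with the new parameters.
p: 0.46600 → 0.45013  (Δp = -0.01587)
p: 0.45013 → 0.44041  (Δp = -0.00972)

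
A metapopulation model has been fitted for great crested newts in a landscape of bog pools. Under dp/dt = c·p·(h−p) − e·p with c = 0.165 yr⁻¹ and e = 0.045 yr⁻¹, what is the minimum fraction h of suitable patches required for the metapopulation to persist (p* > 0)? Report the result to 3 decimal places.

0.273

p* = h − e/c is positive only when h > e/c.
h_min = e/c = 0.045/0.165 = 0.2727.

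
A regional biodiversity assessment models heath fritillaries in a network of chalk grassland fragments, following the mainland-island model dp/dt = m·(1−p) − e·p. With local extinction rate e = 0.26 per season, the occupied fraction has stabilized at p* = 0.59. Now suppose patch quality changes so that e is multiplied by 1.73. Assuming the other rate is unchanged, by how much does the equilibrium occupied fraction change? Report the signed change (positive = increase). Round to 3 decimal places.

-0.136

Balance m(1−p*) = e·p* gives m = e·p*/(1−p*) = 0.26×0.59000/0.41000 = 0.37415.
New p* = m/(m+e) = 0.37415/(0.37415+0.44980) = 0.45409.
Δp* = 0.45409 − 0.59000 = -0.13591.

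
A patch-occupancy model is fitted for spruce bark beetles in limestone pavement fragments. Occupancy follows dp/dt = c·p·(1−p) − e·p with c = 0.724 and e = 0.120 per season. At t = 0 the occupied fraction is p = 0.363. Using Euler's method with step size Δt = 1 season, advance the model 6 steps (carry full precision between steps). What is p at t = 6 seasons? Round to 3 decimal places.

Update rule: p ← p + [c·p·(1−p) − e·p]·Δt with Δt = 1.
step 1: Δp = +0.12385, p = 0.48685
step 2: Δp = +0.12245, p = 0.60930
step 3: Δp = +0.09923, p = 0.70854
step 4: Δp = +0.06449, p = 0.77303
step 5: Δp = +0.03427, p = 0.80729
step 6: Δp = +0.01576, p = 0.82305

0.823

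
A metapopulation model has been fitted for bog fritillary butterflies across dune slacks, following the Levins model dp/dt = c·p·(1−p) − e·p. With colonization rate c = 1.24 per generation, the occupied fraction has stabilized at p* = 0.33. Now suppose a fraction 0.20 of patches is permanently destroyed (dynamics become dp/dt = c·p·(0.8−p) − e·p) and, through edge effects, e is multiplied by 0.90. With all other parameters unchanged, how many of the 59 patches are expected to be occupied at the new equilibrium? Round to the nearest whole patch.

12

Balance c(1−p*) = e gives e = 1.24×(1 − 0.33000) = 0.83080.
New p* = 0.8 − e/c = 0.8 − 0.74772/1.24000 = 0.19700.
Expected occupied = 59 × 0.19700 = 11.62 ≈ 12.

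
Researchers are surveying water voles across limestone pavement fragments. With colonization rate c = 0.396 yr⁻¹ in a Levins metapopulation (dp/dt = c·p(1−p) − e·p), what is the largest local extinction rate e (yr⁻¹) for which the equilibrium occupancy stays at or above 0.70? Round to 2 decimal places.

1 − e/c ≥ 0.70 ⇒ e ≤ c(1 − 0.70) = 0.396 × 0.3000.
e_max = 0.1188.

0.12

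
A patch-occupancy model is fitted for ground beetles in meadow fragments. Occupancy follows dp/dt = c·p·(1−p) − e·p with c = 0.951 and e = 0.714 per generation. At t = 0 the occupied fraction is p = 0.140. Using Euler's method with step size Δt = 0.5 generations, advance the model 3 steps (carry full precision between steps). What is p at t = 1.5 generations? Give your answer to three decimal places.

Update rule: p ← p + [c·p·(1−p) − e·p]·Δt with Δt = 0.5.
  1  |  dp/dt·Δt = +0.007270  |  p_1 = 0.147270
  2  |  dp/dt·Δt = +0.007139  |  p_2 = 0.154409
  3  |  dp/dt·Δt = +0.006961  |  p_3 = 0.161369

0.161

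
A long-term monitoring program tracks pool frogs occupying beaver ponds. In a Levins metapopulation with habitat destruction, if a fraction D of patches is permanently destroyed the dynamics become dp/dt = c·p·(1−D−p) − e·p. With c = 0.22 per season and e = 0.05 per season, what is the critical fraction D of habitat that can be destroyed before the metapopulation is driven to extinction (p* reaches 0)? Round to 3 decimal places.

0.773

The nontrivial equilibrium is p* = (1−D) − e/c; extinction occurs when this hits zero.
So D_crit = 1 − e/c = 1 − 0.05/0.22 = 1 − 0.2273 = 0.7727.
Note this equals the original equilibrium occupancy — the Levins extinction-debt result.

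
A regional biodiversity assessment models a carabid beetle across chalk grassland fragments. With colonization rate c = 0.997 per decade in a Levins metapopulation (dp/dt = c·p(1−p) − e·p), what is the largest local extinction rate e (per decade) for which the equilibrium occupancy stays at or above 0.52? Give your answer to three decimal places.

1 − e/c ≥ 0.52 ⇒ e ≤ c(1 − 0.52) = 0.997 × 0.4800.
e_max = 0.4786.

0.479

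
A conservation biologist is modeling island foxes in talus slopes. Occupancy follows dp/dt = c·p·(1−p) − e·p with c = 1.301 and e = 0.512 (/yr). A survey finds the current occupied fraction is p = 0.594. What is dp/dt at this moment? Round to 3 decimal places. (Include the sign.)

0.010

Colonization term: c·p·(1−p) = 1.301×0.594×0.4060 = 0.31375.
Extinction term: e·p = 0.30413.
dp/dt = 0.31375 − 0.30413 = 0.00963.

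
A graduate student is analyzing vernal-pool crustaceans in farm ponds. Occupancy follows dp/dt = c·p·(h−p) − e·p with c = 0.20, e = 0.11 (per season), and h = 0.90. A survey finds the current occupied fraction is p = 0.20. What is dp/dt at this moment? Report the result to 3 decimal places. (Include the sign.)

Colonization term: c·p·(h−p) = 0.20×0.20×0.7000 = 0.02800.
Extinction term: e·p = 0.02200.
dp/dt = 0.02800 − 0.02200 = 0.00600.

0.006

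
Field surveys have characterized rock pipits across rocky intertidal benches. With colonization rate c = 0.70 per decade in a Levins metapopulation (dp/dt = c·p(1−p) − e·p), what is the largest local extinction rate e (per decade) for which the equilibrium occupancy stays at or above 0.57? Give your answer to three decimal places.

0.301

1 − e/c ≥ 0.57 ⇒ e ≤ c(1 − 0.57) = 0.70 × 0.4300.
e_max = 0.3010.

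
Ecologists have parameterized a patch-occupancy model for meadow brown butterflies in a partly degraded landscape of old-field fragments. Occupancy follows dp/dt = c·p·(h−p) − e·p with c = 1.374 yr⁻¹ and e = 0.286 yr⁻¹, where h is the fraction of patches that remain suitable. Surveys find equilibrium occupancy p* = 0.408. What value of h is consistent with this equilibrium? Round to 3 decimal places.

0.616

At equilibrium c(h−p*) = e, so h = p* + e/c.
h = 0.408 + 0.286/1.374 = 0.408 + 0.2082 = 0.6162.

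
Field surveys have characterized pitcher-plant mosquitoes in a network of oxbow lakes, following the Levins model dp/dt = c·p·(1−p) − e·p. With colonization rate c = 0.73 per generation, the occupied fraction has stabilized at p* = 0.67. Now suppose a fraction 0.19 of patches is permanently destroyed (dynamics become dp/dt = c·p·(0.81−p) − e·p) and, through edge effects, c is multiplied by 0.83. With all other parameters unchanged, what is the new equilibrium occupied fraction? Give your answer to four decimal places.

Balance c(1−p*) = e gives e = 0.73×(1 − 0.67000) = 0.24090.
New p* = 0.81 − e/c = 0.81 − 0.24090/0.60590 = 0.41241.

0.4124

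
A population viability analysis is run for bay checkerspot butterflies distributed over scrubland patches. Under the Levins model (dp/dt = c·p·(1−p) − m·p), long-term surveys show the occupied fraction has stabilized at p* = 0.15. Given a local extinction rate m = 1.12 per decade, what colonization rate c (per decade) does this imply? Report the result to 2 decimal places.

At equilibrium c(1−p*) = m, so c = m/(1−p*).
c = 1.12/(1 − 0.15) = 1.12/0.8500 = 1.3176.

1.32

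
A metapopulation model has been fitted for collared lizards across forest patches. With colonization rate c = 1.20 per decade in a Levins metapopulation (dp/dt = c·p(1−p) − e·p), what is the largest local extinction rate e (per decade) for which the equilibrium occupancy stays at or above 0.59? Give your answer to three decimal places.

0.492

1 − e/c ≥ 0.59 ⇒ e ≤ c(1 − 0.59) = 1.20 × 0.4100.
e_max = 0.4920.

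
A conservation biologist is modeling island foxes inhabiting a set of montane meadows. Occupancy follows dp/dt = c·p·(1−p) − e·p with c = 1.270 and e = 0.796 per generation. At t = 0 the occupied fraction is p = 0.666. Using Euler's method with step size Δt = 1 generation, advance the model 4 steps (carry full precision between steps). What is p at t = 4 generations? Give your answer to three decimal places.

0.379

Update rule: p ← p + [c·p·(1−p) − e·p]·Δt with Δt = 1.
t = 1: p = 0.66600 + (-0.24763) = 0.41837
t = 2: p = 0.41837 + (-0.02398) = 0.39438
t = 3: p = 0.39438 + (-0.01060) = 0.38379
t = 4: p = 0.38379 + (-0.00515) = 0.37864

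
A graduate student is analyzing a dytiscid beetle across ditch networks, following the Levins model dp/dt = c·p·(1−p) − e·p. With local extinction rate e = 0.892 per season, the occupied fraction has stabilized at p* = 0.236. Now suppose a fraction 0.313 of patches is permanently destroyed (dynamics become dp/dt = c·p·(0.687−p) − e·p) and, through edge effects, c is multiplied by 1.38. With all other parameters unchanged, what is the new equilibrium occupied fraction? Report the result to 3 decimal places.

0.133

Balance c(1−p*) = e gives c = e/(1 − 0.23600) = 0.892/0.76400 = 1.16754.
New p* = 0.687 − e/c = 0.687 − 0.89200/1.61121 = 0.13338.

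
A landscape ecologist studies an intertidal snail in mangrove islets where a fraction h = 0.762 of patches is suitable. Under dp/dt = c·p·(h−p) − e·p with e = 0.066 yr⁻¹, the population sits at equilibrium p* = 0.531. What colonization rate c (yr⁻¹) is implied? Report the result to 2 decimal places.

At equilibrium c(h−p*) = e, so c = e/(h−p*).
c = 0.066/(0.762 − 0.531) = 0.066/0.2310 = 0.2857.

0.29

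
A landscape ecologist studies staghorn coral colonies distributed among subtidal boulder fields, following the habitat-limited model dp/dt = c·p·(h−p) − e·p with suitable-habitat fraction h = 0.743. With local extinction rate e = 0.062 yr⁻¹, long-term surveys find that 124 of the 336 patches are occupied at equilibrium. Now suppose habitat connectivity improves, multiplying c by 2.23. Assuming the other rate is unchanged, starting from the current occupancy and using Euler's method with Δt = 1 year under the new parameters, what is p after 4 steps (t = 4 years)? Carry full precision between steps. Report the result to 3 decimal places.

Observed p* = 124/336 = 0.36905.
Balance c(h−p*) = e gives c = e/(0.743 − 0.36905) = 0.062/0.37395 = 0.16580.
Starting from p₀ = 0.36905; update p ← p + (dp/dt)·Δt with the new parameters.
  1  |  dp/dt·Δt = +0.028144  |  p_1 = 0.397191
  2  |  dp/dt·Δt = +0.026157  |  p_2 = 0.423348
  3  |  dp/dt·Δt = +0.023785  |  p_3 = 0.447133
  4  |  dp/dt·Δt = +0.021190  |  p_4 = 0.468323

0.468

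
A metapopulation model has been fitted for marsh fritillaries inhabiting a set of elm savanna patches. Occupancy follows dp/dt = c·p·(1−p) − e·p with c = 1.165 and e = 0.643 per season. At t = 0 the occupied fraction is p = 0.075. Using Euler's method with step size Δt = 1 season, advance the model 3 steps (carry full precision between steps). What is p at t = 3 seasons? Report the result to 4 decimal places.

0.2024

Update rule: p ← p + [c·p·(1−p) − e·p]·Δt with Δt = 1.
t = 1: p = 0.07500 + (+0.03260) = 0.10760
t = 2: p = 0.10760 + (+0.04268) = 0.15028
t = 3: p = 0.15028 + (+0.05213) = 0.20241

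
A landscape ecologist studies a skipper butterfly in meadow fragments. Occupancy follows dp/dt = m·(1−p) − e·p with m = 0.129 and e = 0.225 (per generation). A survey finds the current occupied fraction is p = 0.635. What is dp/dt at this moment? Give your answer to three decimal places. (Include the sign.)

-0.096

Colonization term: m·(1−p) = 0.129×0.3650 = 0.04709.
Extinction term: e·p = 0.14288.
dp/dt = 0.04709 − 0.14288 = -0.09579.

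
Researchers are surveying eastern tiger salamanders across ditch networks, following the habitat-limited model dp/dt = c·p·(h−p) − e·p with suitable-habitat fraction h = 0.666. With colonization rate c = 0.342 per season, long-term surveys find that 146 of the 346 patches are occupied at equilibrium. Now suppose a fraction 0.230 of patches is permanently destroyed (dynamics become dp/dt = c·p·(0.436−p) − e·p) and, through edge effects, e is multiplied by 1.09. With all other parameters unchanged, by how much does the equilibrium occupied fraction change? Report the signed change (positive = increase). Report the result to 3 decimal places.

-0.252

Observed p* = 146/346 = 0.42197.
Balance c(h−p*) = e gives e = 0.342×(0.666 − 0.42197) = 0.08346.
New p* = 0.436 − e/c = 0.436 − 0.09097/0.34200 = 0.17001.
Δp* = 0.17001 − 0.42197 = -0.25196.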